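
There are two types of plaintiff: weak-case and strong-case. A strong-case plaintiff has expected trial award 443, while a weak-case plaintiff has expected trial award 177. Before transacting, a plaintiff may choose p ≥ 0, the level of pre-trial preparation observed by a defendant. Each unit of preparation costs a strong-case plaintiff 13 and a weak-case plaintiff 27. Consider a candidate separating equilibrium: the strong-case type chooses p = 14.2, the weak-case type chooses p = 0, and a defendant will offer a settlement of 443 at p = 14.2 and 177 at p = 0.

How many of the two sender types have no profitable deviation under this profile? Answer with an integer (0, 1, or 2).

Weak-case type: stay at 0 → 177; mimic → 443 − 27 × 14.2 = 59.6. IC holds (177 ≥ 59.6).
Strong-case type: signal → 443 − 13 × 14.2 = 258.4; deviate to 0 → 177. IC holds (258.4 ≥ 177).
2 of 2 constraints hold, so this is a separating equilibrium.

2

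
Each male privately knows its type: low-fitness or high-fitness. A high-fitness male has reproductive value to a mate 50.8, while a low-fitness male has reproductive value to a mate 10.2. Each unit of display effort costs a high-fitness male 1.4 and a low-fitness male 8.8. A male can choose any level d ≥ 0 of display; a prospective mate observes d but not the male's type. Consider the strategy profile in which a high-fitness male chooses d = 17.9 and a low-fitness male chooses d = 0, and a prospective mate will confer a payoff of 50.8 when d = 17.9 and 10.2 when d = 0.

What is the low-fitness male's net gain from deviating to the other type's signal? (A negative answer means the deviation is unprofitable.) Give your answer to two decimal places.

Playing d = 0 the low-fitness male receives 10.2.
Deviating to d = 17.9 brings payment 50.8 at cost 8.8 × 17.9 = 157.52, netting -106.72.
Gain from deviating: -106.72 − 10.2 = -116.92.
The gain is negative, so the low-fitness type's incentive-compatibility constraint is satisfied.

-116.92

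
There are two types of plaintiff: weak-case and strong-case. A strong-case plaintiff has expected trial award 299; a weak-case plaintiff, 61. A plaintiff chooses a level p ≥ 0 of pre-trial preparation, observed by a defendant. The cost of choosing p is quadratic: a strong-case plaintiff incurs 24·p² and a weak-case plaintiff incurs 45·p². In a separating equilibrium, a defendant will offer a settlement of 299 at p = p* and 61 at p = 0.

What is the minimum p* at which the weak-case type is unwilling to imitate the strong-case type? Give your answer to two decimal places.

2.30

The weak-case type at p = 0 receives 61; imitating at p* yields 299 − 45·p*².
Indifference: 61 = 299 − 45·p*², so p*² = (299 − 61) / 45 ≈ 5.2889.
p* = √5.2889 ≈ 2.30.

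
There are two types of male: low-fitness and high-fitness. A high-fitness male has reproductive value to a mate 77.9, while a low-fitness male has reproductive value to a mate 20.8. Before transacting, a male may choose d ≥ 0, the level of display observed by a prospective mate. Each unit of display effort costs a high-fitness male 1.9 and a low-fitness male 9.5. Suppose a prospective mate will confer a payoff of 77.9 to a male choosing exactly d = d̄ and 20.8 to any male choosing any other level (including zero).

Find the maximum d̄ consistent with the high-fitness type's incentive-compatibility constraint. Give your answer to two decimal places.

30.05

Choosing d̄ yields the high-fitness type 77.9 − 1.9·d̄; choosing zero yields 20.8.
The high-fitness type is indifferent at 77.9 − 1.9·d̄ = 20.8, i.e. d̄ = (77.9 − 20.8) / 1.9 ≈ 30.05.
For any d̄ above 30.05 the high-fitness type would rather pool at zero, so separation collapses.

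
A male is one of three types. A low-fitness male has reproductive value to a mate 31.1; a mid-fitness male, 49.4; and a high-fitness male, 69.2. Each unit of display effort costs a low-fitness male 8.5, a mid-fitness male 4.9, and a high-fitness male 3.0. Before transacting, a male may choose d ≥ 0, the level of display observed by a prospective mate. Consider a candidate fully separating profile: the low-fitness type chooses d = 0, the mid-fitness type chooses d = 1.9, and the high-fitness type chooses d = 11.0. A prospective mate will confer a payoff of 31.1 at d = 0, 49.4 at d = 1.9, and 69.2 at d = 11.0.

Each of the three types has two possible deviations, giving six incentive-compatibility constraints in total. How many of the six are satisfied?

High-fitness (own payoff 69.2 − 3.0×11.0 = 36.2): to d=0 gives 31.1 → no gain ✓; to d=1.9 gives 49.4 − 3.0×1.9 = 43.7 → profitable ✗.
Mid-fitness (own payoff 49.4 − 4.9×1.9 = 40.09): to d=0 gives 31.1 → no gain ✓; to d=11.0 gives 69.2 − 4.9×11.0 = 15.3 → no gain ✓.
Low-fitness (own payoff 31.1): to d=1.9 gives 49.4 − 8.5×1.9 = 33.25 → profitable ✗; to d=11.0 gives 69.2 − 8.5×11.0 = -24.3 → no gain ✓.
4 of the 6 constraints hold; not an equilibrium.

4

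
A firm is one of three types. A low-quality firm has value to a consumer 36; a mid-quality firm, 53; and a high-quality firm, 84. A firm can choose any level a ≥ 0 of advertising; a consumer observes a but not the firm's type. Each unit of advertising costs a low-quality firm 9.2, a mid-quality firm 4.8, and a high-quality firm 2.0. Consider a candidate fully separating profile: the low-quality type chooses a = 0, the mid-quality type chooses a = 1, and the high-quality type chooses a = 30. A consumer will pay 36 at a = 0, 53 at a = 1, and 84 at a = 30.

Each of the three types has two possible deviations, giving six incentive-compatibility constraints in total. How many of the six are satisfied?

Low-quality (own payoff 36): to a=1 gives 53 − 9.2×1 = 43.8 → profitable ✗; to a=30 gives 84 − 9.2×30 = -192 → no gain ✓.
High-quality (own payoff 84 − 2.0×30 = 24): to a=0 gives 36 → profitable ✗; to a=1 gives 53 − 2.0×1 = 51 → profitable ✗.
Mid-quality (own payoff 53 − 4.8×1 = 48.2): to a=0 gives 36 → no gain ✓; to a=30 gives 84 − 4.8×30 = -60 → no gain ✓.
3 of the 6 constraints hold; not an equilibrium.

3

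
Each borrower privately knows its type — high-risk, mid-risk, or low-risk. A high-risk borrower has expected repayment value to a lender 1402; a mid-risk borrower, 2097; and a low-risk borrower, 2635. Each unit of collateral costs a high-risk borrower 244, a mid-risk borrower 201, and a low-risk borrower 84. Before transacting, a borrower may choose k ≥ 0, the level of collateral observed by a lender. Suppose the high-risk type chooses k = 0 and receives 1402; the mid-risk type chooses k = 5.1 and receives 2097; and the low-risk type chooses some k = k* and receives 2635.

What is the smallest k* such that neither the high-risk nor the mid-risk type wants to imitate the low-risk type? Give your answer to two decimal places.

Mid-risk type (on-path payoff 2097 − 201×5.1 = 1071.9) won't mimic when 1071.9 ≥ 2635 − 201·k*, i.e. k* ≥ 7.78.
High-risk type (on-path payoff 1402) won't mimic when 1402 ≥ 2635 − 244·k*, i.e. k* ≥ 5.05.
Both must hold, so k* = max(5.05, 7.78) = 7.78. The mid-risk type's constraint binds.

7.78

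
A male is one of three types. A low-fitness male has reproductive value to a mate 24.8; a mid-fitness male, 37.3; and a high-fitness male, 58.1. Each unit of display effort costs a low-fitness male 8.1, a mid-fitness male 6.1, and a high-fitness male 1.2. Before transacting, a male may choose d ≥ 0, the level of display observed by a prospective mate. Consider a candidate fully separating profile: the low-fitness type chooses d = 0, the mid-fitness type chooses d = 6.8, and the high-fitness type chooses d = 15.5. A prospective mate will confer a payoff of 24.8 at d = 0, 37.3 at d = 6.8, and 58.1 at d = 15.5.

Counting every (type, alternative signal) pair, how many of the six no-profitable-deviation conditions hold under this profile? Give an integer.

Low-fitness (own payoff 24.8): to d=6.8 gives 37.3 − 8.1×6.8 = -17.78 → no gain ✓; to d=15.5 gives 58.1 − 8.1×15.5 = -67.45 → no gain ✓.
Mid-fitness (own payoff 37.3 − 6.1×6.8 = -4.18): to d=0 gives 24.8 → profitable ✗; to d=15.5 gives 58.1 − 6.1×15.5 = -36.45 → no gain ✓.
High-fitness (own payoff 58.1 − 1.2×15.5 = 39.5): to d=0 gives 24.8 → no gain ✓; to d=6.8 gives 37.3 − 1.2×6.8 = 29.14 → no gain ✓.
5 of the 6 constraints hold; not an equilibrium.

5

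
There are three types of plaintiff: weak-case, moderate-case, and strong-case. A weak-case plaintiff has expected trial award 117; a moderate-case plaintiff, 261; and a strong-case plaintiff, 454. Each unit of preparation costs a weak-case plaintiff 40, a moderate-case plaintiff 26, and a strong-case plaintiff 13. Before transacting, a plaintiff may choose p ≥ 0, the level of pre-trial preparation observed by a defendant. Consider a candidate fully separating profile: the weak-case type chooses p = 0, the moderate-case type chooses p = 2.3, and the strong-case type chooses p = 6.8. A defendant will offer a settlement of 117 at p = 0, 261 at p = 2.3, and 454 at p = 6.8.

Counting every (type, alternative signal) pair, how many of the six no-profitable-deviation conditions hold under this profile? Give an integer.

3

Moderate-case (own payoff 261 − 26×2.3 = 201.2): to p=0 gives 117 → no gain ✓; to p=6.8 gives 454 − 26×6.8 = 277.2 → profitable ✗.
Strong-case (own payoff 454 − 13×6.8 = 365.6): to p=0 gives 117 → no gain ✓; to p=2.3 gives 261 − 13×2.3 = 231.1 → no gain ✓.
Weak-case (own payoff 117): to p=2.3 gives 261 − 40×2.3 = 169 → profitable ✗; to p=6.8 gives 454 − 40×6.8 = 182 → profitable ✗.
3 of the 6 constraints hold; not an equilibrium.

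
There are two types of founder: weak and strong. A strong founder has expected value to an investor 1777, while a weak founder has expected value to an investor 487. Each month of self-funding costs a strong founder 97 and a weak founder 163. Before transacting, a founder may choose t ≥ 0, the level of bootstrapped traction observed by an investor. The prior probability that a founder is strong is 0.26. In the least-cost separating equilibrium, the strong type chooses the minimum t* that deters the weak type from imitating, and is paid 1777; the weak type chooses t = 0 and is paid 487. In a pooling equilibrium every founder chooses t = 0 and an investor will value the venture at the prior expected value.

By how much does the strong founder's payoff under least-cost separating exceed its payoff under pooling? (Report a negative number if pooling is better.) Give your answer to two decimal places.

186.93

Least-cost separating signal: t* solves 487 = 1777 − 163·t*, so t* = (1777 − 487)/163 ≈ 7.9141.
Strong type's separating payoff: 1777 − 97 × t* = 1777 − 97 × (1777 − 487)/163 = 1777 − 125130/163 ≈ 1009.3313.
Pooling payoff: 0.26 × 1777 + 0.74 × 487 = 822.4.
Difference: 1009.3313 − 822.4 = 186.9313, i.e. 186.93 to two decimal places.
The strong type prefers to separate.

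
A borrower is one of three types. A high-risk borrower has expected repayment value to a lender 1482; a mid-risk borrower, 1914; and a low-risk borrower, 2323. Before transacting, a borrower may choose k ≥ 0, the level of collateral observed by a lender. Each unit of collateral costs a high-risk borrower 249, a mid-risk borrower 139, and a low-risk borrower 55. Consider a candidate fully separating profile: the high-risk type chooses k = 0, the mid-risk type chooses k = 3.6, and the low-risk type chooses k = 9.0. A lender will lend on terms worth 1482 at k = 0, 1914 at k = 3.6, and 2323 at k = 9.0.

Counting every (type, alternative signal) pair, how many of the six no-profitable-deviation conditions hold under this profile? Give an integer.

Mid-risk (own payoff 1914 − 139×3.6 = 1413.6): to k=0 gives 1482 → profitable ✗; to k=9.0 gives 2323 − 139×9.0 = 1072 → no gain ✓.
Low-risk (own payoff 2323 − 55×9.0 = 1828): to k=0 gives 1482 → no gain ✓; to k=3.6 gives 1914 − 55×3.6 = 1716 → no gain ✓.
High-risk (own payoff 1482): to k=3.6 gives 1914 − 249×3.6 = 1017.6 → no gain ✓; to k=9.0 gives 2323 − 249×9.0 = 82 → no gain ✓.
5 of the 6 constraints hold; not an equilibrium.

5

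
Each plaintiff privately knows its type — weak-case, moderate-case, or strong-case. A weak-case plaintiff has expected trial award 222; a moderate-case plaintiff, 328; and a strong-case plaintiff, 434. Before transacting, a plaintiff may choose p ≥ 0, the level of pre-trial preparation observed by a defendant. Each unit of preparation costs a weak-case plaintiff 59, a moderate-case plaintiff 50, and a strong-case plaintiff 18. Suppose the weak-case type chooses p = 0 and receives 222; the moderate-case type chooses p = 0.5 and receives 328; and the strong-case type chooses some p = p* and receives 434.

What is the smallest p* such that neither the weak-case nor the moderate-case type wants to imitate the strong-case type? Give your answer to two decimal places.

Moderate-case type (on-path payoff 328 − 50×0.5 = 303) won't mimic when 303 ≥ 434 − 50·p*, i.e. p* ≥ 2.62.
Weak-case type (on-path payoff 222) won't mimic when 222 ≥ 434 − 59·p*, i.e. p* ≥ 3.59.
Both must hold, so p* = max(3.59, 2.62) = 3.59. The weak-case type's constraint binds.

3.59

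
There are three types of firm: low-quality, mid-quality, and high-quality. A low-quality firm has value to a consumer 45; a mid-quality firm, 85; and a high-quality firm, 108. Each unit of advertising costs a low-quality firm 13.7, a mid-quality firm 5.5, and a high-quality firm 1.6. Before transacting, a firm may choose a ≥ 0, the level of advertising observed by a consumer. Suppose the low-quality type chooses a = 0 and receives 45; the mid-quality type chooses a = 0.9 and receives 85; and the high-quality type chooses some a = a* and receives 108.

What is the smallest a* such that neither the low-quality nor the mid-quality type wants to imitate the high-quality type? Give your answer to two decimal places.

Low-quality type (on-path payoff 45) won't mimic when 45 ≥ 108 − 13.7·a*, i.e. a* ≥ 4.60.
Mid-quality type (on-path payoff 85 − 5.5×0.9 = 80.05) won't mimic when 80.05 ≥ 108 − 5.5·a*, i.e. a* ≥ 5.08.
Both must hold, so a* = max(4.60, 5.08) = 5.08. The mid-quality type's constraint binds.

5.08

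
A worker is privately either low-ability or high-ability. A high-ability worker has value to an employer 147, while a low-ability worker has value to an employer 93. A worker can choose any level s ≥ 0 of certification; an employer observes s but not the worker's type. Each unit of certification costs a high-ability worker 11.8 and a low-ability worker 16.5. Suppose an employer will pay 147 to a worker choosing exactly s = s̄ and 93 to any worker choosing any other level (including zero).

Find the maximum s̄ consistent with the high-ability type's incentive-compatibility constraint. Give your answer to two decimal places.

Choosing s̄ yields the high-ability type 147 − 11.8·s̄; choosing zero yields 93.
The high-ability type is indifferent at 147 − 11.8·s̄ = 93, i.e. s̄ = (147 − 93) / 11.8 ≈ 4.58.
For any s̄ above 4.58 the high-ability type would rather pool at zero, so separation collapses.

4.58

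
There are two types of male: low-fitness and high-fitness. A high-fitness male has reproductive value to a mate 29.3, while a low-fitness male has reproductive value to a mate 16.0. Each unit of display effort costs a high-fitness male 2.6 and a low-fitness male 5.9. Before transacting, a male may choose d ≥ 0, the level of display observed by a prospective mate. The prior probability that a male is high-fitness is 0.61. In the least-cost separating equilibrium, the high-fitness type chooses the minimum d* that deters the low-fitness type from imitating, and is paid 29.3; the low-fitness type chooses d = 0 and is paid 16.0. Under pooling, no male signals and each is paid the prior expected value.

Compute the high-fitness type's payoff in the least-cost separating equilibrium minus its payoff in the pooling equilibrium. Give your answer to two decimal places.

Least-cost separating signal: d* solves 16.0 = 29.3 − 5.9·d*, so d* = (29.3 − 16.0)/5.9 ≈ 2.2542.
High-fitness type's separating payoff: 29.3 − 2.6 × d* = 29.3 − 2.6 × (29.3 − 16.0)/5.9 = 29.3 − 34.58/5.9 ≈ 23.4390.
Pooling payoff: 0.61 × 29.3 + 0.39 × 16.0 = 24.113.
Difference: 23.4390 − 24.113 = -0.674, i.e. -0.67 to two decimal places.
The high-fitness type would prefer the pooling outcome.

-0.67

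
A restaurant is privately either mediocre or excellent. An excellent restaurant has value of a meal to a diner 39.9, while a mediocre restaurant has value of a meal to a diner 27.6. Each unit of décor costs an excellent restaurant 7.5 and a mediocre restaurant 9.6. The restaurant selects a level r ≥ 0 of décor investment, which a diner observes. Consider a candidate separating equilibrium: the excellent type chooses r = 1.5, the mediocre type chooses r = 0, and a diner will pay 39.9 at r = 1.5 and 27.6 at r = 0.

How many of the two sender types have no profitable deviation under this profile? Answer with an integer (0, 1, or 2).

Mediocre type: stay at 0 → 27.6; mimic → 39.9 − 9.6 × 1.5 = 25.5. IC holds (27.6 ≥ 25.5).
Excellent type: signal → 39.9 − 7.5 × 1.5 = 28.65; deviate to 0 → 27.6. IC holds (28.65 ≥ 27.6).
2 of 2 constraints hold, so this is a separating equilibrium.

2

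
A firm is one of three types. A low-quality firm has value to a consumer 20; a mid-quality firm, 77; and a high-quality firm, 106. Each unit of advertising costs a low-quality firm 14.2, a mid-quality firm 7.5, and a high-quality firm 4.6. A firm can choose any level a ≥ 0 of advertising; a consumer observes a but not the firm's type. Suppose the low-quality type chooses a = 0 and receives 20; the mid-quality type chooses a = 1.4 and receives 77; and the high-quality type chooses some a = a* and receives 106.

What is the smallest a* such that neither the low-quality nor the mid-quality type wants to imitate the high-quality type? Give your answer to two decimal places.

Mid-quality type (on-path payoff 77 − 7.5×1.4 = 66.5) won't mimic when 66.5 ≥ 106 − 7.5·a*, i.e. a* ≥ 5.27.
Low-quality type (on-path payoff 20) won't mimic when 20 ≥ 106 − 14.2·a*, i.e. a* ≥ 6.06.
Both must hold, so a* = max(6.06, 5.27) = 6.06. The low-quality type's constraint binds.

6.06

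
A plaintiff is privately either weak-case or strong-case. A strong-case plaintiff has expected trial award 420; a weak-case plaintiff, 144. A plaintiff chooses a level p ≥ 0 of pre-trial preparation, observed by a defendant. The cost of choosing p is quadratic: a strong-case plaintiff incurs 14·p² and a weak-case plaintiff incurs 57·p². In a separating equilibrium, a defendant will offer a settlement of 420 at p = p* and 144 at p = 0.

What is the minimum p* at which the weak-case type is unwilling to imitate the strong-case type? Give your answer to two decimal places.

The weak-case type at p = 0 receives 144; imitating at p* yields 420 − 57·p*².
Indifference: 144 = 420 − 57·p*², so p*² = (420 − 144) / 57 ≈ 4.8421.
p* = √4.8421 ≈ 2.20.

2.20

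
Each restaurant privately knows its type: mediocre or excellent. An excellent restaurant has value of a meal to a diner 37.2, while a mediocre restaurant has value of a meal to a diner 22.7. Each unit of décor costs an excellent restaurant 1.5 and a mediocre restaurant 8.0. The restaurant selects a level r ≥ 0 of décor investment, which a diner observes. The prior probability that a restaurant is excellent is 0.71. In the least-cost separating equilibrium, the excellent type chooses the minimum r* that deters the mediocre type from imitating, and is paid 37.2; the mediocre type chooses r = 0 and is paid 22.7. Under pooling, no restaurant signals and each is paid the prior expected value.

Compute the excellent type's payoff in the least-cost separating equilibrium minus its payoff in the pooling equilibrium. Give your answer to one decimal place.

1.5

Least-cost separating signal: r* solves 22.7 = 37.2 − 8.0·r*, so r* = (37.2 − 22.7)/8.0 = 1.8125.
Excellent type's separating payoff: 37.2 − 1.5 × r* = 37.2 − 1.5 × (37.2 − 22.7)/8.0 = 37.2 − 21.75/8.0 ≈ 34.481.
Pooling payoff: 0.71 × 37.2 + 0.29 × 22.7 = 32.995.
Difference: 34.481 − 32.995 = 1.486, i.e. 1.5 to one decimal place.
The excellent type prefers to separate.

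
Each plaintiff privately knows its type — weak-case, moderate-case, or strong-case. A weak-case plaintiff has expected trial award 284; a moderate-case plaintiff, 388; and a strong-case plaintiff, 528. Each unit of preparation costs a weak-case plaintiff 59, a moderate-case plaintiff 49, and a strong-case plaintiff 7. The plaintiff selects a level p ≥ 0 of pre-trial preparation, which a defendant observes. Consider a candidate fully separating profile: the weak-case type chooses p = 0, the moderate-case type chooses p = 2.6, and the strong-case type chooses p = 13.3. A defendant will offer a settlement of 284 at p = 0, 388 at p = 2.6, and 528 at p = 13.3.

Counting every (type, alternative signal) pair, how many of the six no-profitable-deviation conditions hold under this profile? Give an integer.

Strong-case (own payoff 528 − 7×13.3 = 434.9): to p=0 gives 284 → no gain ✓; to p=2.6 gives 388 − 7×2.6 = 369.8 → no gain ✓.
Moderate-case (own payoff 388 − 49×2.6 = 260.6): to p=0 gives 284 → profitable ✗; to p=13.3 gives 528 − 49×13.3 = -123.7 → no gain ✓.
Weak-case (own payoff 284): to p=2.6 gives 388 − 59×2.6 = 234.6 → no gain ✓; to p=13.3 gives 528 − 59×13.3 = -256.7 → no gain ✓.
5 of the 6 constraints hold; not an equilibrium.

5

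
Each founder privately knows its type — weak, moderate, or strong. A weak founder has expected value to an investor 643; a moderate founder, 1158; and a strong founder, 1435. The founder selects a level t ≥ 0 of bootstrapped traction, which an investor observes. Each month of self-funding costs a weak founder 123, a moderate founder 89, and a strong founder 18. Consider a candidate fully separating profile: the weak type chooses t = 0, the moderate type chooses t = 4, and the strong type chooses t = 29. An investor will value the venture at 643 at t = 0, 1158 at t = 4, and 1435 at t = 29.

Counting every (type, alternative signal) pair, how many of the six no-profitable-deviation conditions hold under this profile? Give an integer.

Moderate (own payoff 1158 − 89×4 = 802): to t=0 gives 643 → no gain ✓; to t=29 gives 1435 − 89×29 = -1146 → no gain ✓.
Weak (own payoff 643): to t=4 gives 1158 − 123×4 = 666 → profitable ✗; to t=29 gives 1435 − 123×29 = -2132 → no gain ✓.
Strong (own payoff 1435 − 18×29 = 913): to t=0 gives 643 → no gain ✓; to t=4 gives 1158 − 18×4 = 1086 → profitable ✗.
4 of the 6 constraints hold; not an equilibrium.

4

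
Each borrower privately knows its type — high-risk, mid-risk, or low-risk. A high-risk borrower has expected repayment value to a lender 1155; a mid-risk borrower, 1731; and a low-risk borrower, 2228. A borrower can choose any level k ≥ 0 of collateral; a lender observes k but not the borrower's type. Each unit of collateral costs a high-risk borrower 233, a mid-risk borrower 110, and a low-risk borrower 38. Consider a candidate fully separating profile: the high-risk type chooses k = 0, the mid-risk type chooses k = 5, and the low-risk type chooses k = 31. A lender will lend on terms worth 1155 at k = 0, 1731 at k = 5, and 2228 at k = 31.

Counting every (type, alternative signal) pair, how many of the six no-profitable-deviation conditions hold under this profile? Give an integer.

Mid-risk (own payoff 1731 − 110×5 = 1181): to k=0 gives 1155 → no gain ✓; to k=31 gives 2228 − 110×31 = -1182 → no gain ✓.
Low-risk (own payoff 2228 − 38×31 = 1050): to k=0 gives 1155 → profitable ✗; to k=5 gives 1731 − 38×5 = 1541 → profitable ✗.
High-risk (own payoff 1155): to k=5 gives 1731 − 233×5 = 566 → no gain ✓; to k=31 gives 2228 − 233×31 = -4995 → no gain ✓.
4 of the 6 constraints hold; not an equilibrium.

4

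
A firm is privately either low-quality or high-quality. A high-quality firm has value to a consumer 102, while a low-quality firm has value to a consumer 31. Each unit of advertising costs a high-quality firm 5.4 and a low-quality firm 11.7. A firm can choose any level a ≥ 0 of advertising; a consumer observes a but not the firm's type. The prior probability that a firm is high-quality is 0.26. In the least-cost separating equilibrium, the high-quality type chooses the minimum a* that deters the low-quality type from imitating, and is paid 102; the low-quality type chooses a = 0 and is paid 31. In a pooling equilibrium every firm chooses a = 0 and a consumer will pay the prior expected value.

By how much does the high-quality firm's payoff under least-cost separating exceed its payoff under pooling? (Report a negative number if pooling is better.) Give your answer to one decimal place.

Least-cost separating signal: a* solves 31 = 102 − 11.7·a*, so a* = (102 − 31)/11.7 ≈ 6.0684.
High-quality type's separating payoff: 102 − 5.4 × a* = 102 − 5.4 × (102 − 31)/11.7 = 102 − 383.4/11.7 ≈ 69.231.
Pooling payoff: 0.26 × 102 + 0.74 × 31 = 49.46.
Difference: 69.231 − 49.46 = 19.771, i.e. 19.8 to one decimal place.
The high-quality type prefers to separate.

19.8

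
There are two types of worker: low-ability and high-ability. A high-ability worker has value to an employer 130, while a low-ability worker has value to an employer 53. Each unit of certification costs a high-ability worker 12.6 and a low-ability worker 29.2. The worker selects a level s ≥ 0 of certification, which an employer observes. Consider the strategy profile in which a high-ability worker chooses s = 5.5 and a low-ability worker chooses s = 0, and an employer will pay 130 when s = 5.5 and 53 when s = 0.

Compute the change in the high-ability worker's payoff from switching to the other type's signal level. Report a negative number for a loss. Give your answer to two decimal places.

-7.70

Playing s = 5.5 the high-ability worker receives 130 − 12.6 × 5.5 = 60.7.
Deviating to s = 0 yields 53 instead.
Gain from deviating: 53 − 60.7 = -7.70.
The gain is negative, so the high-ability type's incentive-compatibility constraint is satisfied.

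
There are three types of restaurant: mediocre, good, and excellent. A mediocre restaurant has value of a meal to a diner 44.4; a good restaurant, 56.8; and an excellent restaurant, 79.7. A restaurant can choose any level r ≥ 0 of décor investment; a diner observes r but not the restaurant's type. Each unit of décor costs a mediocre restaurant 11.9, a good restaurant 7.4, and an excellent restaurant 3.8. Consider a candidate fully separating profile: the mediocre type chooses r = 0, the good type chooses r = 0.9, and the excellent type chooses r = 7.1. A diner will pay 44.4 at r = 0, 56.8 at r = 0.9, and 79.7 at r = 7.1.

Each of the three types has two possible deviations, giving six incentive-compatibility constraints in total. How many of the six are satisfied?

Good (own payoff 56.8 − 7.4×0.9 = 50.14): to r=0 gives 44.4 → no gain ✓; to r=7.1 gives 79.7 − 7.4×7.1 = 27.16 → no gain ✓.
Excellent (own payoff 79.7 − 3.8×7.1 = 52.72): to r=0 gives 44.4 → no gain ✓; to r=0.9 gives 56.8 − 3.8×0.9 = 53.38 → profitable ✗.
Mediocre (own payoff 44.4): to r=0.9 gives 56.8 − 11.9×0.9 = 46.09 → profitable ✗; to r=7.1 gives 79.7 − 11.9×7.1 = -4.79 → no gain ✓.
4 of the 6 constraints hold; not an equilibrium.

4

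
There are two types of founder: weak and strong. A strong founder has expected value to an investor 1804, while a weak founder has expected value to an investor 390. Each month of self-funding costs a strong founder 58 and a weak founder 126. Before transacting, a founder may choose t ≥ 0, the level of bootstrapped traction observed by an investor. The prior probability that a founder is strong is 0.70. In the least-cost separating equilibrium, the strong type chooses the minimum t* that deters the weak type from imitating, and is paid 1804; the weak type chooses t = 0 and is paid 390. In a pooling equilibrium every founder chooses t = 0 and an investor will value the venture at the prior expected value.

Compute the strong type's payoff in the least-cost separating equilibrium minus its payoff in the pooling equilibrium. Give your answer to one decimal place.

Least-cost separating signal: t* solves 390 = 1804 − 126·t*, so t* = (1804 − 390)/126 ≈ 11.2222.
Strong type's separating payoff: 1804 − 58 × t* = 1804 − 58 × (1804 − 390)/126 = 1804 − 82012/126 ≈ 1153.111.
Pooling payoff: 0.70 × 1804 + 0.30 × 390 = 1379.8.
Difference: 1153.111 − 1379.8 = -226.689, i.e. -226.7 to one decimal place.
The strong type would prefer the pooling outcome.

-226.7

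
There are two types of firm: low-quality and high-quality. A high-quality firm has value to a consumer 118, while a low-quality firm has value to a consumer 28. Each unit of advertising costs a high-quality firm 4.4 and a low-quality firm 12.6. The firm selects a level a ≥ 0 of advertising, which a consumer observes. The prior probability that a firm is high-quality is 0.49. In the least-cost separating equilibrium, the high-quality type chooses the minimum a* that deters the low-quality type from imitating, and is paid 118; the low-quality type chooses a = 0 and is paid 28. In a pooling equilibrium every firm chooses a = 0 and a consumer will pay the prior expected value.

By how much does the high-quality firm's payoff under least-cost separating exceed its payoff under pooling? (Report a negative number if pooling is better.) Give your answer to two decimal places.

Least-cost separating signal: a* solves 28 = 118 − 12.6·a*, so a* = (118 − 28)/12.6 ≈ 7.1429.
High-quality type's separating payoff: 118 − 4.4 × a* = 118 − 4.4 × (118 − 28)/12.6 = 118 − 396/12.6 ≈ 86.5714.
Pooling payoff: 0.49 × 118 + 0.51 × 28 = 72.1.
Difference: 86.5714 − 72.1 = 14.4714, i.e. 14.47 to two decimal places.
The high-quality type prefers to separate.

14.47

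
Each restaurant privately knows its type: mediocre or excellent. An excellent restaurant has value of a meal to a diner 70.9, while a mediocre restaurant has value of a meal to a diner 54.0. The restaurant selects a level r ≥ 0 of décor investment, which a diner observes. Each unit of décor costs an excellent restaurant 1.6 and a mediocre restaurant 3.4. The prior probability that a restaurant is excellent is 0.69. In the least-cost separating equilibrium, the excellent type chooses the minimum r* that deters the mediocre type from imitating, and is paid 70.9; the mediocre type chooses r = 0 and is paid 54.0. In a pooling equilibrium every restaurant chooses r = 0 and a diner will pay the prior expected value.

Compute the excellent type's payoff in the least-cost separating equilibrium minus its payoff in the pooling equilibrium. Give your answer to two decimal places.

Least-cost separating signal: r* solves 54.0 = 70.9 − 3.4·r*, so r* = (70.9 − 54.0)/3.4 ≈ 4.9706.
Excellent type's separating payoff: 70.9 − 1.6 × r* = 70.9 − 1.6 × (70.9 − 54.0)/3.4 = 70.9 − 27.04/3.4 ≈ 62.9471.
Pooling payoff: 0.69 × 70.9 + 0.31 × 54.0 = 65.661.
Difference: 62.9471 − 65.661 = -2.7139, i.e. -2.71 to two decimal places.
The excellent type would prefer the pooling outcome.

-2.71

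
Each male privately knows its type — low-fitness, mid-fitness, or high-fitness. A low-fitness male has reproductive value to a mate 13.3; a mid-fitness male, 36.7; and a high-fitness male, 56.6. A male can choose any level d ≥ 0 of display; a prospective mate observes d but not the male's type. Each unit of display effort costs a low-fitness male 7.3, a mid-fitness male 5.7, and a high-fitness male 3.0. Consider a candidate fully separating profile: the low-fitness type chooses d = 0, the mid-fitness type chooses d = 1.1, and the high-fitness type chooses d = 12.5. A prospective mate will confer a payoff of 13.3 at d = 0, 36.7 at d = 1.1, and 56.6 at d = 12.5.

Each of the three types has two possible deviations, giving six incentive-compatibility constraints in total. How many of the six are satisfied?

Mid-fitness (own payoff 36.7 − 5.7×1.1 = 30.43): to d=0 gives 13.3 → no gain ✓; to d=12.5 gives 56.6 − 5.7×12.5 = -14.65 → no gain ✓.
Low-fitness (own payoff 13.3): to d=1.1 gives 36.7 − 7.3×1.1 = 28.67 → profitable ✗; to d=12.5 gives 56.6 − 7.3×12.5 = -34.65 → no gain ✓.
High-fitness (own payoff 56.6 − 3.0×12.5 = 19.1): to d=0 gives 13.3 → no gain ✓; to d=1.1 gives 36.7 − 3.0×1.1 = 33.4 → profitable ✗.
4 of the 6 constraints hold; not an equilibrium.

4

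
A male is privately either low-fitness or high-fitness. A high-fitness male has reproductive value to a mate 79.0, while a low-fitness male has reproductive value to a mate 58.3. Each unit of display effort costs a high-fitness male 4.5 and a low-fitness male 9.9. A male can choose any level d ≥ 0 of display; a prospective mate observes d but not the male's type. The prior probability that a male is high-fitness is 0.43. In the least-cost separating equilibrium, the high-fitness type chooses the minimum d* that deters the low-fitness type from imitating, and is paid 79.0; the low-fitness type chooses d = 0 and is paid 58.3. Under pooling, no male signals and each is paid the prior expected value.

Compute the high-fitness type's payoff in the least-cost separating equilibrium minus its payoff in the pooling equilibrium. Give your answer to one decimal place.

Least-cost separating signal: d* solves 58.3 = 79.0 − 9.9·d*, so d* = (79.0 − 58.3)/9.9 ≈ 2.0909.
High-fitness type's separating payoff: 79.0 − 4.5 × d* = 79.0 − 4.5 × (79.0 − 58.3)/9.9 = 79.0 − 93.15/9.9 ≈ 69.591.
Pooling payoff: 0.43 × 79.0 + 0.57 × 58.3 = 67.201.
Difference: 69.591 − 67.201 = 2.39, i.e. 2.4 to one decimal place.
The high-fitness type prefers to separate.

2.4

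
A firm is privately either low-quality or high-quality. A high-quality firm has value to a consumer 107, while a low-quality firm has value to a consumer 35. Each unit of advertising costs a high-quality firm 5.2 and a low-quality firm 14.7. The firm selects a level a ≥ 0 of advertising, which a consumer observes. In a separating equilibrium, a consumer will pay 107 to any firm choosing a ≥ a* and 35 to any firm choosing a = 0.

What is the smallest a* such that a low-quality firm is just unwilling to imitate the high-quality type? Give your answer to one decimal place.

4.9

A low-quality firm choosing a = 0 receives 35.
Imitating at a* instead would pay 107 at cost 14.7·a*, netting 107 − 14.7·a*.
Indifference: 35 = 107 − 14.7·a*, so a* = (107 − 35) / 14.7 ≈ 4.9.
This is the low-quality type's binding incentive-compatibility constraint; any a ≥ 4.9 sustains separation on that side.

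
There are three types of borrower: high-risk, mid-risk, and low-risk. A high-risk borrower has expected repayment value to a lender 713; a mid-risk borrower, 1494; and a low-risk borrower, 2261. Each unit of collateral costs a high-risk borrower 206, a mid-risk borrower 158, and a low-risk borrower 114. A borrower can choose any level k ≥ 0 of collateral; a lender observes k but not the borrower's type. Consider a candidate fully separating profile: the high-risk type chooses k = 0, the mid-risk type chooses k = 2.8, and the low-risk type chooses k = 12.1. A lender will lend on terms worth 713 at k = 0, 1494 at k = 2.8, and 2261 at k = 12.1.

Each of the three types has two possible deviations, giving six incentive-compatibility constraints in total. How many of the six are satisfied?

4

High-risk (own payoff 713): to k=2.8 gives 1494 − 206×2.8 = 917.2 → profitable ✗; to k=12.1 gives 2261 − 206×12.1 = -231.6 → no gain ✓.
Mid-risk (own payoff 1494 − 158×2.8 = 1051.6): to k=0 gives 713 → no gain ✓; to k=12.1 gives 2261 − 158×12.1 = 349.2 → no gain ✓.
Low-risk (own payoff 2261 − 114×12.1 = 881.6): to k=0 gives 713 → no gain ✓; to k=2.8 gives 1494 − 114×2.8 = 1174.8 → profitable ✗.
4 of the 6 constraints hold; not an equilibrium.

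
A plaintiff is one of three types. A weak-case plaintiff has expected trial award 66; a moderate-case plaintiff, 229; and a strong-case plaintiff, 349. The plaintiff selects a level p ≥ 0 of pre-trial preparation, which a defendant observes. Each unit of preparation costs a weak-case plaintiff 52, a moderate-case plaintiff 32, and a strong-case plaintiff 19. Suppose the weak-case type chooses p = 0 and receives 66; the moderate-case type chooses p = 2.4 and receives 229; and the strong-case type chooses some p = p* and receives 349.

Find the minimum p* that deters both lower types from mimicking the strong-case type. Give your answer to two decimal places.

6.15

Moderate-case type (on-path payoff 229 − 32×2.4 = 152.2) won't mimic when 152.2 ≥ 349 − 32·p*, i.e. p* ≥ 6.15.
Weak-case type (on-path payoff 66) won't mimic when 66 ≥ 349 − 52·p*, i.e. p* ≥ 5.44.
Both must hold, so p* = max(5.44, 6.15) = 6.15. The moderate-case type's constraint binds.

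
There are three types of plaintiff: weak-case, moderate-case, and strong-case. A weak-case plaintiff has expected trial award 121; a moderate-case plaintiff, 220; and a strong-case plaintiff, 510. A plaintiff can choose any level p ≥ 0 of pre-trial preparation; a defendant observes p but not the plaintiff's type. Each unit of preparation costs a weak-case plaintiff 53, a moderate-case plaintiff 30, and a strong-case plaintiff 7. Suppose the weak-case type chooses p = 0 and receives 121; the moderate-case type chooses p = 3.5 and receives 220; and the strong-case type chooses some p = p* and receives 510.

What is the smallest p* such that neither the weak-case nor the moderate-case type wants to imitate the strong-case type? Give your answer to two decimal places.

Moderate-case type (on-path payoff 220 − 30×3.5 = 115) won't mimic when 115 ≥ 510 − 30·p*, i.e. p* ≥ 13.17.
Weak-case type (on-path payoff 121) won't mimic when 121 ≥ 510 − 53·p*, i.e. p* ≥ 7.34.
Both must hold, so p* = max(7.34, 13.17) = 13.17. The moderate-case type's constraint binds.

13.17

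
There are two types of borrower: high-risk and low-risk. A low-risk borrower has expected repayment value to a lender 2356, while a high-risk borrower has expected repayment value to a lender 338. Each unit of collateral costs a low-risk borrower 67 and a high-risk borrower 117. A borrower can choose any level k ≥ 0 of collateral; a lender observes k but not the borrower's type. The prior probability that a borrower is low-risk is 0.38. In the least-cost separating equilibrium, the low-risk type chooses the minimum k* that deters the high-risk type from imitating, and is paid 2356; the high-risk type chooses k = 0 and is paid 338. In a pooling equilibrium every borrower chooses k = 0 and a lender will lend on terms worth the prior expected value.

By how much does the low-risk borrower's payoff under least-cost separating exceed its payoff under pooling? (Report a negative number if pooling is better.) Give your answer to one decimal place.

Least-cost separating signal: k* solves 338 = 2356 − 117·k*, so k* = (2356 − 338)/117 ≈ 17.2479.
Low-risk type's separating payoff: 2356 − 67 × k* = 2356 − 67 × (2356 − 338)/117 = 2356 − 135206/117 ≈ 1200.393.
Pooling payoff: 0.38 × 2356 + 0.62 × 338 = 1104.84.
Difference: 1200.393 − 1104.84 = 95.553, i.e. 95.6 to one decimal place.
The low-risk type prefers to separate.

95.6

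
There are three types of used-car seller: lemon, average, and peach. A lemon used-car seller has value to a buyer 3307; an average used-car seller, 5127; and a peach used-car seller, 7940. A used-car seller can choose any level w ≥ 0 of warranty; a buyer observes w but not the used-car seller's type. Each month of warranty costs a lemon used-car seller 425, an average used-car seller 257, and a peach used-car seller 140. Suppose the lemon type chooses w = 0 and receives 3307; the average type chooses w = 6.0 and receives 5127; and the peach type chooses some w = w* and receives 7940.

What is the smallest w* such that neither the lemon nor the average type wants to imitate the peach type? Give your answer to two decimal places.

Average type (on-path payoff 5127 − 257×6.0 = 3585) won't mimic when 3585 ≥ 7940 − 257·w*, i.e. w* ≥ 16.95.
Lemon type (on-path payoff 3307) won't mimic when 3307 ≥ 7940 − 425·w*, i.e. w* ≥ 10.90.
Both must hold, so w* = max(10.90, 16.95) = 16.95. The average type's constraint binds.

16.95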